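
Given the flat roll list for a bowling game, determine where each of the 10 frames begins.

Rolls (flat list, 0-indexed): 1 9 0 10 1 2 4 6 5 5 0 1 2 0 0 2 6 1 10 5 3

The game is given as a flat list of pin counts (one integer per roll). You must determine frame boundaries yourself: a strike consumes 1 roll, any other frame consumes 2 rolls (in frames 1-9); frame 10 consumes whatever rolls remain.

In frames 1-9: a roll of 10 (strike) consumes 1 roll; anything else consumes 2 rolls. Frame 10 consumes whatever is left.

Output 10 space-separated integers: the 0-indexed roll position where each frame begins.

Frame 1 starts at roll index 0: rolls=1,9 (sum=10), consumes 2 rolls
Frame 2 starts at roll index 2: rolls=0,10 (sum=10), consumes 2 rolls
Frame 3 starts at roll index 4: rolls=1,2 (sum=3), consumes 2 rolls
Frame 4 starts at roll index 6: rolls=4,6 (sum=10), consumes 2 rolls
Frame 5 starts at roll index 8: rolls=5,5 (sum=10), consumes 2 rolls
Frame 6 starts at roll index 10: rolls=0,1 (sum=1), consumes 2 rolls
Frame 7 starts at roll index 12: rolls=2,0 (sum=2), consumes 2 rolls
Frame 8 starts at roll index 14: rolls=0,2 (sum=2), consumes 2 rolls
Frame 9 starts at roll index 16: rolls=6,1 (sum=7), consumes 2 rolls
Frame 10 starts at roll index 18: 3 remaining rolls

Answer: 0 2 4 6 8 10 12 14 16 18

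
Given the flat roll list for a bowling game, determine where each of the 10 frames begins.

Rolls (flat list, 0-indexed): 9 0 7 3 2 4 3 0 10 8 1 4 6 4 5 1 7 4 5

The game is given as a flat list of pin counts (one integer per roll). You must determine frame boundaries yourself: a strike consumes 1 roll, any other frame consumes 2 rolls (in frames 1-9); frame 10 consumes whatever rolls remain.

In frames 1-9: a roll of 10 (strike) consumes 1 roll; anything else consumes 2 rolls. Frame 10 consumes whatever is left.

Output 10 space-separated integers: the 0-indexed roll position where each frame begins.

Answer: 0 2 4 6 8 9 11 13 15 17

Derivation:
Frame 1 starts at roll index 0: rolls=9,0 (sum=9), consumes 2 rolls
Frame 2 starts at roll index 2: rolls=7,3 (sum=10), consumes 2 rolls
Frame 3 starts at roll index 4: rolls=2,4 (sum=6), consumes 2 rolls
Frame 4 starts at roll index 6: rolls=3,0 (sum=3), consumes 2 rolls
Frame 5 starts at roll index 8: roll=10 (strike), consumes 1 roll
Frame 6 starts at roll index 9: rolls=8,1 (sum=9), consumes 2 rolls
Frame 7 starts at roll index 11: rolls=4,6 (sum=10), consumes 2 rolls
Frame 8 starts at roll index 13: rolls=4,5 (sum=9), consumes 2 rolls
Frame 9 starts at roll index 15: rolls=1,7 (sum=8), consumes 2 rolls
Frame 10 starts at roll index 17: 2 remaining rolls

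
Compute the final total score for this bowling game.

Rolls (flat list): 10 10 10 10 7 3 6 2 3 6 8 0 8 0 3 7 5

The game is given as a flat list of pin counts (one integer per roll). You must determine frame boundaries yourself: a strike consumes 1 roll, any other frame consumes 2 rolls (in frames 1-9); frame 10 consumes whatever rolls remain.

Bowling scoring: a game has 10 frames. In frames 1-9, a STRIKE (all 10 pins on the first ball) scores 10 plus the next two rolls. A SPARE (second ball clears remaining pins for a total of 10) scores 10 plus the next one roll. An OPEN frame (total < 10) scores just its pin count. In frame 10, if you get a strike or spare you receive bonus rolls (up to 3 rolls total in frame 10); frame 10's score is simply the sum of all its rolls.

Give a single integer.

Answer: 171

Derivation:
Frame 1: STRIKE. 10 + next two rolls (10+10) = 30. Cumulative: 30
Frame 2: STRIKE. 10 + next two rolls (10+10) = 30. Cumulative: 60
Frame 3: STRIKE. 10 + next two rolls (10+7) = 27. Cumulative: 87
Frame 4: STRIKE. 10 + next two rolls (7+3) = 20. Cumulative: 107
Frame 5: SPARE (7+3=10). 10 + next roll (6) = 16. Cumulative: 123
Frame 6: OPEN (6+2=8). Cumulative: 131
Frame 7: OPEN (3+6=9). Cumulative: 140
Frame 8: OPEN (8+0=8). Cumulative: 148
Frame 9: OPEN (8+0=8). Cumulative: 156
Frame 10: SPARE. Sum of all frame-10 rolls (3+7+5) = 15. Cumulative: 171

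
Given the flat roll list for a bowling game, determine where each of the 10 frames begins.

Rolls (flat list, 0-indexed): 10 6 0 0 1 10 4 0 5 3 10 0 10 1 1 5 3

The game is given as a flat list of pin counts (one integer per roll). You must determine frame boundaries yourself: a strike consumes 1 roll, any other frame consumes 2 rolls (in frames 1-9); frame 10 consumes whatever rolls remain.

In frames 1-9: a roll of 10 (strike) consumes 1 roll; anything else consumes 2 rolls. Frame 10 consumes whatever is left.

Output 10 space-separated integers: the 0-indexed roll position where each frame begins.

Answer: 0 1 3 5 6 8 10 11 13 15

Derivation:
Frame 1 starts at roll index 0: roll=10 (strike), consumes 1 roll
Frame 2 starts at roll index 1: rolls=6,0 (sum=6), consumes 2 rolls
Frame 3 starts at roll index 3: rolls=0,1 (sum=1), consumes 2 rolls
Frame 4 starts at roll index 5: roll=10 (strike), consumes 1 roll
Frame 5 starts at roll index 6: rolls=4,0 (sum=4), consumes 2 rolls
Frame 6 starts at roll index 8: rolls=5,3 (sum=8), consumes 2 rolls
Frame 7 starts at roll index 10: roll=10 (strike), consumes 1 roll
Frame 8 starts at roll index 11: rolls=0,10 (sum=10), consumes 2 rolls
Frame 9 starts at roll index 13: rolls=1,1 (sum=2), consumes 2 rolls
Frame 10 starts at roll index 15: 2 remaining rolls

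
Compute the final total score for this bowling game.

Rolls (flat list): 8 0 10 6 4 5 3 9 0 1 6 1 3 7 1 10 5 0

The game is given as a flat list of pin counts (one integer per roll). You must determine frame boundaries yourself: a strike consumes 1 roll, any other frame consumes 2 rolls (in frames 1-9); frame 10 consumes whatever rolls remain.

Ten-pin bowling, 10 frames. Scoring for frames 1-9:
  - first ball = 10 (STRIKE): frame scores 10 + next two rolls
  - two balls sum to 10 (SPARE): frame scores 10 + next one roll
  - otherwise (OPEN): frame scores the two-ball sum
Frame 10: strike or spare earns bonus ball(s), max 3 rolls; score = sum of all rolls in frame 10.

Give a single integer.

Answer: 99

Derivation:
Frame 1: OPEN (8+0=8). Cumulative: 8
Frame 2: STRIKE. 10 + next two rolls (6+4) = 20. Cumulative: 28
Frame 3: SPARE (6+4=10). 10 + next roll (5) = 15. Cumulative: 43
Frame 4: OPEN (5+3=8). Cumulative: 51
Frame 5: OPEN (9+0=9). Cumulative: 60
Frame 6: OPEN (1+6=7). Cumulative: 67
Frame 7: OPEN (1+3=4). Cumulative: 71
Frame 8: OPEN (7+1=8). Cumulative: 79
Frame 9: STRIKE. 10 + next two rolls (5+0) = 15. Cumulative: 94
Frame 10: OPEN. Sum of all frame-10 rolls (5+0) = 5. Cumulative: 99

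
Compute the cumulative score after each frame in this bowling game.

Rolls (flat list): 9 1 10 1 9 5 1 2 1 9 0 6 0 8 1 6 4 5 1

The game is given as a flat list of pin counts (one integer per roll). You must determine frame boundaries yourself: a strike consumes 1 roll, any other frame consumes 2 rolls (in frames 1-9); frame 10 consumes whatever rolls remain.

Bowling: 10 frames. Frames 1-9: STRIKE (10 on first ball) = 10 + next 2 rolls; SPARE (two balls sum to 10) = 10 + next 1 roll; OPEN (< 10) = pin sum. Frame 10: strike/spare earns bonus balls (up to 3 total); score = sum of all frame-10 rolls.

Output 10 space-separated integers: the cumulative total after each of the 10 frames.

Frame 1: SPARE (9+1=10). 10 + next roll (10) = 20. Cumulative: 20
Frame 2: STRIKE. 10 + next two rolls (1+9) = 20. Cumulative: 40
Frame 3: SPARE (1+9=10). 10 + next roll (5) = 15. Cumulative: 55
Frame 4: OPEN (5+1=6). Cumulative: 61
Frame 5: OPEN (2+1=3). Cumulative: 64
Frame 6: OPEN (9+0=9). Cumulative: 73
Frame 7: OPEN (6+0=6). Cumulative: 79
Frame 8: OPEN (8+1=9). Cumulative: 88
Frame 9: SPARE (6+4=10). 10 + next roll (5) = 15. Cumulative: 103
Frame 10: OPEN. Sum of all frame-10 rolls (5+1) = 6. Cumulative: 109

Answer: 20 40 55 61 64 73 79 88 103 109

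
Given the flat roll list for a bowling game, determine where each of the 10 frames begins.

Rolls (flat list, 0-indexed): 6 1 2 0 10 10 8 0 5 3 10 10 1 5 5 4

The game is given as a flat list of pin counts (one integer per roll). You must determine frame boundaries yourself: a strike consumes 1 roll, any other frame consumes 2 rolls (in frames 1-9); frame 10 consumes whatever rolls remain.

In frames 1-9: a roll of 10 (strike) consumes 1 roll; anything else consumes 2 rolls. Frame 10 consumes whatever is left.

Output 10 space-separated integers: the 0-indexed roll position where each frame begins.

Answer: 0 2 4 5 6 8 10 11 12 14

Derivation:
Frame 1 starts at roll index 0: rolls=6,1 (sum=7), consumes 2 rolls
Frame 2 starts at roll index 2: rolls=2,0 (sum=2), consumes 2 rolls
Frame 3 starts at roll index 4: roll=10 (strike), consumes 1 roll
Frame 4 starts at roll index 5: roll=10 (strike), consumes 1 roll
Frame 5 starts at roll index 6: rolls=8,0 (sum=8), consumes 2 rolls
Frame 6 starts at roll index 8: rolls=5,3 (sum=8), consumes 2 rolls
Frame 7 starts at roll index 10: roll=10 (strike), consumes 1 roll
Frame 8 starts at roll index 11: roll=10 (strike), consumes 1 roll
Frame 9 starts at roll index 12: rolls=1,5 (sum=6), consumes 2 rolls
Frame 10 starts at roll index 14: 2 remaining rolls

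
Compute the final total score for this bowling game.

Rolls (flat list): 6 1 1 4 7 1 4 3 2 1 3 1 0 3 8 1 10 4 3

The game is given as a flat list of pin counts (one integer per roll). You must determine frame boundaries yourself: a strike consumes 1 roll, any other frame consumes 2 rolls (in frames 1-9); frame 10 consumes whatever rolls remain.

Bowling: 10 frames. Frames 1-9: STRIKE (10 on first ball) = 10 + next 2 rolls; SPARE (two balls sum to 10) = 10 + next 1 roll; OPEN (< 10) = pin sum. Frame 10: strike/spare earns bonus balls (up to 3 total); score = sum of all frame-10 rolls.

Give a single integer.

Answer: 70

Derivation:
Frame 1: OPEN (6+1=7). Cumulative: 7
Frame 2: OPEN (1+4=5). Cumulative: 12
Frame 3: OPEN (7+1=8). Cumulative: 20
Frame 4: OPEN (4+3=7). Cumulative: 27
Frame 5: OPEN (2+1=3). Cumulative: 30
Frame 6: OPEN (3+1=4). Cumulative: 34
Frame 7: OPEN (0+3=3). Cumulative: 37
Frame 8: OPEN (8+1=9). Cumulative: 46
Frame 9: STRIKE. 10 + next two rolls (4+3) = 17. Cumulative: 63
Frame 10: OPEN. Sum of all frame-10 rolls (4+3) = 7. Cumulative: 70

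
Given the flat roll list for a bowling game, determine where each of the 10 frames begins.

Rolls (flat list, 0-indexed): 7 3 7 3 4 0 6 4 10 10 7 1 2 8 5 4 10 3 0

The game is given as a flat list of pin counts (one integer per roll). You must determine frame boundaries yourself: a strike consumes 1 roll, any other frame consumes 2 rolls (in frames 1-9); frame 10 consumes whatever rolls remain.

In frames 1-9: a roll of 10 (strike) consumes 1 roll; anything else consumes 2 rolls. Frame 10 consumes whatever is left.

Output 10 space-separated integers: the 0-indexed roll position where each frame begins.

Answer: 0 2 4 6 8 9 10 12 14 16

Derivation:
Frame 1 starts at roll index 0: rolls=7,3 (sum=10), consumes 2 rolls
Frame 2 starts at roll index 2: rolls=7,3 (sum=10), consumes 2 rolls
Frame 3 starts at roll index 4: rolls=4,0 (sum=4), consumes 2 rolls
Frame 4 starts at roll index 6: rolls=6,4 (sum=10), consumes 2 rolls
Frame 5 starts at roll index 8: roll=10 (strike), consumes 1 roll
Frame 6 starts at roll index 9: roll=10 (strike), consumes 1 roll
Frame 7 starts at roll index 10: rolls=7,1 (sum=8), consumes 2 rolls
Frame 8 starts at roll index 12: rolls=2,8 (sum=10), consumes 2 rolls
Frame 9 starts at roll index 14: rolls=5,4 (sum=9), consumes 2 rolls
Frame 10 starts at roll index 16: 3 remaining rolls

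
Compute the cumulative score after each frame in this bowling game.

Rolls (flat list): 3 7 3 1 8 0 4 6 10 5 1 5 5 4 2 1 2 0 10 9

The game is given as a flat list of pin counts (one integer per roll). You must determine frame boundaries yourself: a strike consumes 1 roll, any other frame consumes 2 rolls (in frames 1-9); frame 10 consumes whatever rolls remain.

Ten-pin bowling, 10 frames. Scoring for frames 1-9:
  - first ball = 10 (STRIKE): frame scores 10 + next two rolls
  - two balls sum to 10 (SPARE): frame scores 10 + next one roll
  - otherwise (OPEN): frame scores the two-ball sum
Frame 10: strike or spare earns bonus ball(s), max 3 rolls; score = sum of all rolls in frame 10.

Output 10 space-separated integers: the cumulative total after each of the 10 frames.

Answer: 13 17 25 45 61 67 81 87 90 109

Derivation:
Frame 1: SPARE (3+7=10). 10 + next roll (3) = 13. Cumulative: 13
Frame 2: OPEN (3+1=4). Cumulative: 17
Frame 3: OPEN (8+0=8). Cumulative: 25
Frame 4: SPARE (4+6=10). 10 + next roll (10) = 20. Cumulative: 45
Frame 5: STRIKE. 10 + next two rolls (5+1) = 16. Cumulative: 61
Frame 6: OPEN (5+1=6). Cumulative: 67
Frame 7: SPARE (5+5=10). 10 + next roll (4) = 14. Cumulative: 81
Frame 8: OPEN (4+2=6). Cumulative: 87
Frame 9: OPEN (1+2=3). Cumulative: 90
Frame 10: SPARE. Sum of all frame-10 rolls (0+10+9) = 19. Cumulative: 109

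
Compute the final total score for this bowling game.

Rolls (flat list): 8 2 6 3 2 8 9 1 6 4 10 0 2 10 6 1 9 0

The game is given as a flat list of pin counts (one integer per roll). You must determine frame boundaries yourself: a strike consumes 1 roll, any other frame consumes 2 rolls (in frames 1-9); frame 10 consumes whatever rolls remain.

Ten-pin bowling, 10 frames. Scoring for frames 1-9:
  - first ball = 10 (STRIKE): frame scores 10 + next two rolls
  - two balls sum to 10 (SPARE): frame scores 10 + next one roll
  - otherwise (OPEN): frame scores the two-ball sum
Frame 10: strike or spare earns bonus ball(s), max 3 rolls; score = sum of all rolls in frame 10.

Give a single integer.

Answer: 127

Derivation:
Frame 1: SPARE (8+2=10). 10 + next roll (6) = 16. Cumulative: 16
Frame 2: OPEN (6+3=9). Cumulative: 25
Frame 3: SPARE (2+8=10). 10 + next roll (9) = 19. Cumulative: 44
Frame 4: SPARE (9+1=10). 10 + next roll (6) = 16. Cumulative: 60
Frame 5: SPARE (6+4=10). 10 + next roll (10) = 20. Cumulative: 80
Frame 6: STRIKE. 10 + next two rolls (0+2) = 12. Cumulative: 92
Frame 7: OPEN (0+2=2). Cumulative: 94
Frame 8: STRIKE. 10 + next two rolls (6+1) = 17. Cumulative: 111
Frame 9: OPEN (6+1=7). Cumulative: 118
Frame 10: OPEN. Sum of all frame-10 rolls (9+0) = 9. Cumulative: 127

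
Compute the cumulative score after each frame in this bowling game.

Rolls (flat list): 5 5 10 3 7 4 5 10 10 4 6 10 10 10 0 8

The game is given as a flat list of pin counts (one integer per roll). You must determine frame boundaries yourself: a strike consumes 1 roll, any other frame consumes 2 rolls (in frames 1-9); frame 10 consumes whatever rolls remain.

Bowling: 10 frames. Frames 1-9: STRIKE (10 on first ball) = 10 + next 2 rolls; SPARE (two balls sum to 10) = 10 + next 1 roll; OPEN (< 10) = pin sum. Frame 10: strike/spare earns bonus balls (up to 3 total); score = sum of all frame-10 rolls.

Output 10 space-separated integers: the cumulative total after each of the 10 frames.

Frame 1: SPARE (5+5=10). 10 + next roll (10) = 20. Cumulative: 20
Frame 2: STRIKE. 10 + next two rolls (3+7) = 20. Cumulative: 40
Frame 3: SPARE (3+7=10). 10 + next roll (4) = 14. Cumulative: 54
Frame 4: OPEN (4+5=9). Cumulative: 63
Frame 5: STRIKE. 10 + next two rolls (10+4) = 24. Cumulative: 87
Frame 6: STRIKE. 10 + next two rolls (4+6) = 20. Cumulative: 107
Frame 7: SPARE (4+6=10). 10 + next roll (10) = 20. Cumulative: 127
Frame 8: STRIKE. 10 + next two rolls (10+10) = 30. Cumulative: 157
Frame 9: STRIKE. 10 + next two rolls (10+0) = 20. Cumulative: 177
Frame 10: STRIKE. Sum of all frame-10 rolls (10+0+8) = 18. Cumulative: 195

Answer: 20 40 54 63 87 107 127 157 177 195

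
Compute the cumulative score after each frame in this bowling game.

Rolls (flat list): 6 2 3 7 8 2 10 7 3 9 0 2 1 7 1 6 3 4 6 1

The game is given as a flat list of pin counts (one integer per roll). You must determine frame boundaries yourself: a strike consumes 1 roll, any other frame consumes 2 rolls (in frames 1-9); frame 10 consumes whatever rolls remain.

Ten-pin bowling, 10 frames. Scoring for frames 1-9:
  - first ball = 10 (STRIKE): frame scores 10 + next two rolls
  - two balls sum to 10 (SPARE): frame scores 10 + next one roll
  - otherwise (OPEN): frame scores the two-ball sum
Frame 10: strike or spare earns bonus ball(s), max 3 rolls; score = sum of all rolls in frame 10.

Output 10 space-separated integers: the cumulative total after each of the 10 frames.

Answer: 8 26 46 66 85 94 97 105 114 125

Derivation:
Frame 1: OPEN (6+2=8). Cumulative: 8
Frame 2: SPARE (3+7=10). 10 + next roll (8) = 18. Cumulative: 26
Frame 3: SPARE (8+2=10). 10 + next roll (10) = 20. Cumulative: 46
Frame 4: STRIKE. 10 + next two rolls (7+3) = 20. Cumulative: 66
Frame 5: SPARE (7+3=10). 10 + next roll (9) = 19. Cumulative: 85
Frame 6: OPEN (9+0=9). Cumulative: 94
Frame 7: OPEN (2+1=3). Cumulative: 97
Frame 8: OPEN (7+1=8). Cumulative: 105
Frame 9: OPEN (6+3=9). Cumulative: 114
Frame 10: SPARE. Sum of all frame-10 rolls (4+6+1) = 11. Cumulative: 125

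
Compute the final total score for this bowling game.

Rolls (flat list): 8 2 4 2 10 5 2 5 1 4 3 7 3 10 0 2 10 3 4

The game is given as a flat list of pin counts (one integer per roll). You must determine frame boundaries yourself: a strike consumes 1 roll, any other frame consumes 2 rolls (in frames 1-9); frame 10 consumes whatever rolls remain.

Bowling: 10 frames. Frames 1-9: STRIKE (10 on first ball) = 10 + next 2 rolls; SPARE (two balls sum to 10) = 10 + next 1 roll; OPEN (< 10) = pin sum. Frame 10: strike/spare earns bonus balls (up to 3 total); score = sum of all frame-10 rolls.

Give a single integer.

Frame 1: SPARE (8+2=10). 10 + next roll (4) = 14. Cumulative: 14
Frame 2: OPEN (4+2=6). Cumulative: 20
Frame 3: STRIKE. 10 + next two rolls (5+2) = 17. Cumulative: 37
Frame 4: OPEN (5+2=7). Cumulative: 44
Frame 5: OPEN (5+1=6). Cumulative: 50
Frame 6: OPEN (4+3=7). Cumulative: 57
Frame 7: SPARE (7+3=10). 10 + next roll (10) = 20. Cumulative: 77
Frame 8: STRIKE. 10 + next two rolls (0+2) = 12. Cumulative: 89
Frame 9: OPEN (0+2=2). Cumulative: 91
Frame 10: STRIKE. Sum of all frame-10 rolls (10+3+4) = 17. Cumulative: 108

Answer: 108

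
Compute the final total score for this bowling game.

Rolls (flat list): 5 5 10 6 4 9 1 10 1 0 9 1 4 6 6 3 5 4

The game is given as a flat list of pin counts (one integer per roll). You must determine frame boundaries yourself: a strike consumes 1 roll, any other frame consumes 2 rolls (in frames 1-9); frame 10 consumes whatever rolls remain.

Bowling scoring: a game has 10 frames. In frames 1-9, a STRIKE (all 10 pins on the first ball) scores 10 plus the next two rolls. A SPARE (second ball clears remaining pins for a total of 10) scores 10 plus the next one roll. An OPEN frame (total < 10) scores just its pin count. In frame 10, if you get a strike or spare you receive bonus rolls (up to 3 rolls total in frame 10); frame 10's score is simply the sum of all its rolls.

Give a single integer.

Answer: 139

Derivation:
Frame 1: SPARE (5+5=10). 10 + next roll (10) = 20. Cumulative: 20
Frame 2: STRIKE. 10 + next two rolls (6+4) = 20. Cumulative: 40
Frame 3: SPARE (6+4=10). 10 + next roll (9) = 19. Cumulative: 59
Frame 4: SPARE (9+1=10). 10 + next roll (10) = 20. Cumulative: 79
Frame 5: STRIKE. 10 + next two rolls (1+0) = 11. Cumulative: 90
Frame 6: OPEN (1+0=1). Cumulative: 91
Frame 7: SPARE (9+1=10). 10 + next roll (4) = 14. Cumulative: 105
Frame 8: SPARE (4+6=10). 10 + next roll (6) = 16. Cumulative: 121
Frame 9: OPEN (6+3=9). Cumulative: 130
Frame 10: OPEN. Sum of all frame-10 rolls (5+4) = 9. Cumulative: 139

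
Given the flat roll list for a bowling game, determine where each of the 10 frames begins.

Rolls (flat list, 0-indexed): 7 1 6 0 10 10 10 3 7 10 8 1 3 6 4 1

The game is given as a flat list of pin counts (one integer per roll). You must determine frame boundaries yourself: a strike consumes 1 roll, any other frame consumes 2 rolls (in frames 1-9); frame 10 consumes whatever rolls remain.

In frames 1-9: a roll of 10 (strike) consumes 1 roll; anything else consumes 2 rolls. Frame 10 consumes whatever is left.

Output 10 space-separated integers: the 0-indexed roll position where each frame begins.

Answer: 0 2 4 5 6 7 9 10 12 14

Derivation:
Frame 1 starts at roll index 0: rolls=7,1 (sum=8), consumes 2 rolls
Frame 2 starts at roll index 2: rolls=6,0 (sum=6), consumes 2 rolls
Frame 3 starts at roll index 4: roll=10 (strike), consumes 1 roll
Frame 4 starts at roll index 5: roll=10 (strike), consumes 1 roll
Frame 5 starts at roll index 6: roll=10 (strike), consumes 1 roll
Frame 6 starts at roll index 7: rolls=3,7 (sum=10), consumes 2 rolls
Frame 7 starts at roll index 9: roll=10 (strike), consumes 1 roll
Frame 8 starts at roll index 10: rolls=8,1 (sum=9), consumes 2 rolls
Frame 9 starts at roll index 12: rolls=3,6 (sum=9), consumes 2 rolls
Frame 10 starts at roll index 14: 2 remaining rolls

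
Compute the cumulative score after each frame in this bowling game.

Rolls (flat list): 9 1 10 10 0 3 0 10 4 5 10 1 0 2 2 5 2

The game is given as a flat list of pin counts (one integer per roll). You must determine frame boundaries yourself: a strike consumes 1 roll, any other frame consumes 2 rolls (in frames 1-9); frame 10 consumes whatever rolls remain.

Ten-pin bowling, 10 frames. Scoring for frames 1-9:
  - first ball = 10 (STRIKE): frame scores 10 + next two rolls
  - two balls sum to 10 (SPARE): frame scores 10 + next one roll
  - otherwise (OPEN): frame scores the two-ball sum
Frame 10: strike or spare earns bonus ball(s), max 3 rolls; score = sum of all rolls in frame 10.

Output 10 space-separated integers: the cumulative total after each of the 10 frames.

Answer: 20 40 53 56 70 79 90 91 95 102

Derivation:
Frame 1: SPARE (9+1=10). 10 + next roll (10) = 20. Cumulative: 20
Frame 2: STRIKE. 10 + next two rolls (10+0) = 20. Cumulative: 40
Frame 3: STRIKE. 10 + next two rolls (0+3) = 13. Cumulative: 53
Frame 4: OPEN (0+3=3). Cumulative: 56
Frame 5: SPARE (0+10=10). 10 + next roll (4) = 14. Cumulative: 70
Frame 6: OPEN (4+5=9). Cumulative: 79
Frame 7: STRIKE. 10 + next two rolls (1+0) = 11. Cumulative: 90
Frame 8: OPEN (1+0=1). Cumulative: 91
Frame 9: OPEN (2+2=4). Cumulative: 95
Frame 10: OPEN. Sum of all frame-10 rolls (5+2) = 7. Cumulative: 102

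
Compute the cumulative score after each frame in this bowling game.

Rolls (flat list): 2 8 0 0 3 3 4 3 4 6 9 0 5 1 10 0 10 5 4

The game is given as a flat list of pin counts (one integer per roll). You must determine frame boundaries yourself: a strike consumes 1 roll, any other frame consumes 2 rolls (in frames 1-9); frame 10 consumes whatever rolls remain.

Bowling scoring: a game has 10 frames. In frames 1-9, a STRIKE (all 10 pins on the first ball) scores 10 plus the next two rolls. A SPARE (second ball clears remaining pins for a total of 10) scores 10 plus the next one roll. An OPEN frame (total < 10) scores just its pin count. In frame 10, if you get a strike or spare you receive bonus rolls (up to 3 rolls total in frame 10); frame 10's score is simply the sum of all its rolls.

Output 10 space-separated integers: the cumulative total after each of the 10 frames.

Answer: 10 10 16 23 42 51 57 77 92 101

Derivation:
Frame 1: SPARE (2+8=10). 10 + next roll (0) = 10. Cumulative: 10
Frame 2: OPEN (0+0=0). Cumulative: 10
Frame 3: OPEN (3+3=6). Cumulative: 16
Frame 4: OPEN (4+3=7). Cumulative: 23
Frame 5: SPARE (4+6=10). 10 + next roll (9) = 19. Cumulative: 42
Frame 6: OPEN (9+0=9). Cumulative: 51
Frame 7: OPEN (5+1=6). Cumulative: 57
Frame 8: STRIKE. 10 + next two rolls (0+10) = 20. Cumulative: 77
Frame 9: SPARE (0+10=10). 10 + next roll (5) = 15. Cumulative: 92
Frame 10: OPEN. Sum of all frame-10 rolls (5+4) = 9. Cumulative: 101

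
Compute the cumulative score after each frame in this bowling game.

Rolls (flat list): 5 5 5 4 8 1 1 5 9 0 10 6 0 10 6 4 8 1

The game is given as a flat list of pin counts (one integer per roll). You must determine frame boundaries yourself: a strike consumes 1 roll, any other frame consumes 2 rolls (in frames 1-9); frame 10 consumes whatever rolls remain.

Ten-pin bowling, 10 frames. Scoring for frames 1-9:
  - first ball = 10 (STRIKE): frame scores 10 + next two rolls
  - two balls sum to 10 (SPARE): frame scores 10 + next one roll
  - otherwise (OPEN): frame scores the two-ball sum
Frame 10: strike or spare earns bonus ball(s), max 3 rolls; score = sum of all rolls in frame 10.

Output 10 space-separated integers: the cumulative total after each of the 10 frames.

Frame 1: SPARE (5+5=10). 10 + next roll (5) = 15. Cumulative: 15
Frame 2: OPEN (5+4=9). Cumulative: 24
Frame 3: OPEN (8+1=9). Cumulative: 33
Frame 4: OPEN (1+5=6). Cumulative: 39
Frame 5: OPEN (9+0=9). Cumulative: 48
Frame 6: STRIKE. 10 + next two rolls (6+0) = 16. Cumulative: 64
Frame 7: OPEN (6+0=6). Cumulative: 70
Frame 8: STRIKE. 10 + next two rolls (6+4) = 20. Cumulative: 90
Frame 9: SPARE (6+4=10). 10 + next roll (8) = 18. Cumulative: 108
Frame 10: OPEN. Sum of all frame-10 rolls (8+1) = 9. Cumulative: 117

Answer: 15 24 33 39 48 64 70 90 108 117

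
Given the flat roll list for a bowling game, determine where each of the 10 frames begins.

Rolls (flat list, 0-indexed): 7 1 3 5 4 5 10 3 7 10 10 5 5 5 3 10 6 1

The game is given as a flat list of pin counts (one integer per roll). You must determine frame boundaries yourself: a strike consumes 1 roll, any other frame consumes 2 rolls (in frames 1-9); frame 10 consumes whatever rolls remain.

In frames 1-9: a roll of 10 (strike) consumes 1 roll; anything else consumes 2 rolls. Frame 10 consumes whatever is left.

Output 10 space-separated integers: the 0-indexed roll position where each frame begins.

Answer: 0 2 4 6 7 9 10 11 13 15

Derivation:
Frame 1 starts at roll index 0: rolls=7,1 (sum=8), consumes 2 rolls
Frame 2 starts at roll index 2: rolls=3,5 (sum=8), consumes 2 rolls
Frame 3 starts at roll index 4: rolls=4,5 (sum=9), consumes 2 rolls
Frame 4 starts at roll index 6: roll=10 (strike), consumes 1 roll
Frame 5 starts at roll index 7: rolls=3,7 (sum=10), consumes 2 rolls
Frame 6 starts at roll index 9: roll=10 (strike), consumes 1 roll
Frame 7 starts at roll index 10: roll=10 (strike), consumes 1 roll
Frame 8 starts at roll index 11: rolls=5,5 (sum=10), consumes 2 rolls
Frame 9 starts at roll index 13: rolls=5,3 (sum=8), consumes 2 rolls
Frame 10 starts at roll index 15: 3 remaining rolls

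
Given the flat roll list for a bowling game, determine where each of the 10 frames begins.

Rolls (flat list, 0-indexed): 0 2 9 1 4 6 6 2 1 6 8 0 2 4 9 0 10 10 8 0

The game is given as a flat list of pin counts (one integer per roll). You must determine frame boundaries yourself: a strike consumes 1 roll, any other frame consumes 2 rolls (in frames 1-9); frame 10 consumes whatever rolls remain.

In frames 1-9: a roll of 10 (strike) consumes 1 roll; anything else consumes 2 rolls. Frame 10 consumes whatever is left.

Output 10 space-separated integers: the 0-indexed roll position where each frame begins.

Frame 1 starts at roll index 0: rolls=0,2 (sum=2), consumes 2 rolls
Frame 2 starts at roll index 2: rolls=9,1 (sum=10), consumes 2 rolls
Frame 3 starts at roll index 4: rolls=4,6 (sum=10), consumes 2 rolls
Frame 4 starts at roll index 6: rolls=6,2 (sum=8), consumes 2 rolls
Frame 5 starts at roll index 8: rolls=1,6 (sum=7), consumes 2 rolls
Frame 6 starts at roll index 10: rolls=8,0 (sum=8), consumes 2 rolls
Frame 7 starts at roll index 12: rolls=2,4 (sum=6), consumes 2 rolls
Frame 8 starts at roll index 14: rolls=9,0 (sum=9), consumes 2 rolls
Frame 9 starts at roll index 16: roll=10 (strike), consumes 1 roll
Frame 10 starts at roll index 17: 3 remaining rolls

Answer: 0 2 4 6 8 10 12 14 16 17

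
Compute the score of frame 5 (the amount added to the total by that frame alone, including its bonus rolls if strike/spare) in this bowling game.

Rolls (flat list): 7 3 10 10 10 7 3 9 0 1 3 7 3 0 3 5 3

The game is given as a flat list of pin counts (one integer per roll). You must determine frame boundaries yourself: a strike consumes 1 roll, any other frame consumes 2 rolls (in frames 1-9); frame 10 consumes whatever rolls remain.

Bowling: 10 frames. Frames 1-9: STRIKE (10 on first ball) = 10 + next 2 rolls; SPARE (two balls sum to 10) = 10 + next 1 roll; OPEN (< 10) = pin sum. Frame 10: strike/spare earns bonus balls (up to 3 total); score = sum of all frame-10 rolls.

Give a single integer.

Frame 1: SPARE (7+3=10). 10 + next roll (10) = 20. Cumulative: 20
Frame 2: STRIKE. 10 + next two rolls (10+10) = 30. Cumulative: 50
Frame 3: STRIKE. 10 + next two rolls (10+7) = 27. Cumulative: 77
Frame 4: STRIKE. 10 + next two rolls (7+3) = 20. Cumulative: 97
Frame 5: SPARE (7+3=10). 10 + next roll (9) = 19. Cumulative: 116
Frame 6: OPEN (9+0=9). Cumulative: 125
Frame 7: OPEN (1+3=4). Cumulative: 129

Answer: 19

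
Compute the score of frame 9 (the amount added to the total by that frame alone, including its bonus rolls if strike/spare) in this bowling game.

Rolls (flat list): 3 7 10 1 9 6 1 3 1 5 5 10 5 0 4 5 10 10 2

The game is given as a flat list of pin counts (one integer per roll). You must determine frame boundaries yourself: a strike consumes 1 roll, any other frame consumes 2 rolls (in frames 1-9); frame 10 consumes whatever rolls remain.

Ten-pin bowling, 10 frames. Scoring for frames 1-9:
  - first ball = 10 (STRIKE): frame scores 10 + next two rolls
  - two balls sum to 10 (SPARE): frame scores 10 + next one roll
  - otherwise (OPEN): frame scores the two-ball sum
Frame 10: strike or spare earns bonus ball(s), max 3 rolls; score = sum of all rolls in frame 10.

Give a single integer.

Answer: 9

Derivation:
Frame 1: SPARE (3+7=10). 10 + next roll (10) = 20. Cumulative: 20
Frame 2: STRIKE. 10 + next two rolls (1+9) = 20. Cumulative: 40
Frame 3: SPARE (1+9=10). 10 + next roll (6) = 16. Cumulative: 56
Frame 4: OPEN (6+1=7). Cumulative: 63
Frame 5: OPEN (3+1=4). Cumulative: 67
Frame 6: SPARE (5+5=10). 10 + next roll (10) = 20. Cumulative: 87
Frame 7: STRIKE. 10 + next two rolls (5+0) = 15. Cumulative: 102
Frame 8: OPEN (5+0=5). Cumulative: 107
Frame 9: OPEN (4+5=9). Cumulative: 116
Frame 10: STRIKE. Sum of all frame-10 rolls (10+10+2) = 22. Cumulative: 138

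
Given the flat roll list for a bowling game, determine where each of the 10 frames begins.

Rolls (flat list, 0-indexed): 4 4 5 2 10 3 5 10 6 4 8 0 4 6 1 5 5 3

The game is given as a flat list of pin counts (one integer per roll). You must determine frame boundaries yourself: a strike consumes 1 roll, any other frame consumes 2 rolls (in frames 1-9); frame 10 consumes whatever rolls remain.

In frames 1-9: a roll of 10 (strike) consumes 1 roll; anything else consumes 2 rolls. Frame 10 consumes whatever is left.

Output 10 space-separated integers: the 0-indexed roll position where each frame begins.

Answer: 0 2 4 5 7 8 10 12 14 16

Derivation:
Frame 1 starts at roll index 0: rolls=4,4 (sum=8), consumes 2 rolls
Frame 2 starts at roll index 2: rolls=5,2 (sum=7), consumes 2 rolls
Frame 3 starts at roll index 4: roll=10 (strike), consumes 1 roll
Frame 4 starts at roll index 5: rolls=3,5 (sum=8), consumes 2 rolls
Frame 5 starts at roll index 7: roll=10 (strike), consumes 1 roll
Frame 6 starts at roll index 8: rolls=6,4 (sum=10), consumes 2 rolls
Frame 7 starts at roll index 10: rolls=8,0 (sum=8), consumes 2 rolls
Frame 8 starts at roll index 12: rolls=4,6 (sum=10), consumes 2 rolls
Frame 9 starts at roll index 14: rolls=1,5 (sum=6), consumes 2 rolls
Frame 10 starts at roll index 16: 2 remaining rolls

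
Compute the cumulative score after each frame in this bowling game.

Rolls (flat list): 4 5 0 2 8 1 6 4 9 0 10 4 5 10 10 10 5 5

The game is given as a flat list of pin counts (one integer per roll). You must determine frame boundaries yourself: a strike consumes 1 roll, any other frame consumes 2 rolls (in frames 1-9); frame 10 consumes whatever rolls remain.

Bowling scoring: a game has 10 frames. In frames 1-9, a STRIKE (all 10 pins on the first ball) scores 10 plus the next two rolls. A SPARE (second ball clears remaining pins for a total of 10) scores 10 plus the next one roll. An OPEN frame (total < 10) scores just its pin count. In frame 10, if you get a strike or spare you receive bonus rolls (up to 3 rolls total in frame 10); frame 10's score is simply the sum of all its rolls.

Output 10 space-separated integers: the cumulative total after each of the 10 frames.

Frame 1: OPEN (4+5=9). Cumulative: 9
Frame 2: OPEN (0+2=2). Cumulative: 11
Frame 3: OPEN (8+1=9). Cumulative: 20
Frame 4: SPARE (6+4=10). 10 + next roll (9) = 19. Cumulative: 39
Frame 5: OPEN (9+0=9). Cumulative: 48
Frame 6: STRIKE. 10 + next two rolls (4+5) = 19. Cumulative: 67
Frame 7: OPEN (4+5=9). Cumulative: 76
Frame 8: STRIKE. 10 + next two rolls (10+10) = 30. Cumulative: 106
Frame 9: STRIKE. 10 + next two rolls (10+5) = 25. Cumulative: 131
Frame 10: STRIKE. Sum of all frame-10 rolls (10+5+5) = 20. Cumulative: 151

Answer: 9 11 20 39 48 67 76 106 131 151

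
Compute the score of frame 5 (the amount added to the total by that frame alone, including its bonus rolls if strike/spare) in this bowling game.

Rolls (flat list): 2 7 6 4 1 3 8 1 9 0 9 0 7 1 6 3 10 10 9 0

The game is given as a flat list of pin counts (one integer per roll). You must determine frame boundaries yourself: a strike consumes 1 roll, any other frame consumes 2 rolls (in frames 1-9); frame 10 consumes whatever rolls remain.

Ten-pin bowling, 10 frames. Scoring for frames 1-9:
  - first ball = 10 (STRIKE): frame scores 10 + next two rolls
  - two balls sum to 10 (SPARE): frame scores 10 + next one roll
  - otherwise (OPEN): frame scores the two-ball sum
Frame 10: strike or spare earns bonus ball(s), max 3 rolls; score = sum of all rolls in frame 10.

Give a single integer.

Answer: 9

Derivation:
Frame 1: OPEN (2+7=9). Cumulative: 9
Frame 2: SPARE (6+4=10). 10 + next roll (1) = 11. Cumulative: 20
Frame 3: OPEN (1+3=4). Cumulative: 24
Frame 4: OPEN (8+1=9). Cumulative: 33
Frame 5: OPEN (9+0=9). Cumulative: 42
Frame 6: OPEN (9+0=9). Cumulative: 51
Frame 7: OPEN (7+1=8). Cumulative: 59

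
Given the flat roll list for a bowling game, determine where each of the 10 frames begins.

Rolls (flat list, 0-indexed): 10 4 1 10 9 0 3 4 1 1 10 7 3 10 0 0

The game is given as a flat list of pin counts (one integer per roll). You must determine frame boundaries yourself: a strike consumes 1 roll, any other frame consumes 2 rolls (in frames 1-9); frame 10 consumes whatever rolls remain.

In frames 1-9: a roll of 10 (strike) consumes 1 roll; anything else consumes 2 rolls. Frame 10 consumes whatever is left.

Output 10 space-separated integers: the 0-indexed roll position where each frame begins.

Frame 1 starts at roll index 0: roll=10 (strike), consumes 1 roll
Frame 2 starts at roll index 1: rolls=4,1 (sum=5), consumes 2 rolls
Frame 3 starts at roll index 3: roll=10 (strike), consumes 1 roll
Frame 4 starts at roll index 4: rolls=9,0 (sum=9), consumes 2 rolls
Frame 5 starts at roll index 6: rolls=3,4 (sum=7), consumes 2 rolls
Frame 6 starts at roll index 8: rolls=1,1 (sum=2), consumes 2 rolls
Frame 7 starts at roll index 10: roll=10 (strike), consumes 1 roll
Frame 8 starts at roll index 11: rolls=7,3 (sum=10), consumes 2 rolls
Frame 9 starts at roll index 13: roll=10 (strike), consumes 1 roll
Frame 10 starts at roll index 14: 2 remaining rolls

Answer: 0 1 3 4 6 8 10 11 13 14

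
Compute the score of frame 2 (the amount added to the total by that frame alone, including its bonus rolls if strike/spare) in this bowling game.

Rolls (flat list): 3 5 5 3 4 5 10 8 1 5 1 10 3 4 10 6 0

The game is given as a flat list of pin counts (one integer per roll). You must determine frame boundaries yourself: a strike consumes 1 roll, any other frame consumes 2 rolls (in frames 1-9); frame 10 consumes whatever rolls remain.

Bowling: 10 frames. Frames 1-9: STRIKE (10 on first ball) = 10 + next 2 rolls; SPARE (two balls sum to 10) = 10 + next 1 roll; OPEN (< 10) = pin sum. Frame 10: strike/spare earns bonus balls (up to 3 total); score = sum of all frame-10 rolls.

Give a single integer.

Frame 1: OPEN (3+5=8). Cumulative: 8
Frame 2: OPEN (5+3=8). Cumulative: 16
Frame 3: OPEN (4+5=9). Cumulative: 25
Frame 4: STRIKE. 10 + next two rolls (8+1) = 19. Cumulative: 44

Answer: 8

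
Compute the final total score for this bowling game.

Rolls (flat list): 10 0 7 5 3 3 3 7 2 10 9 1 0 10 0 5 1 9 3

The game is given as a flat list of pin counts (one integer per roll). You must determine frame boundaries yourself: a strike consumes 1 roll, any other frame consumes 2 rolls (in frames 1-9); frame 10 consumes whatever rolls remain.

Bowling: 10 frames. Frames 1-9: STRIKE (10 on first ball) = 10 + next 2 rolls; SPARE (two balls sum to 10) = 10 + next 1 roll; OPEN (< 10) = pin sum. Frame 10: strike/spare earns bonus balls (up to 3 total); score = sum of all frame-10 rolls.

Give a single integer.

Answer: 105

Derivation:
Frame 1: STRIKE. 10 + next two rolls (0+7) = 17. Cumulative: 17
Frame 2: OPEN (0+7=7). Cumulative: 24
Frame 3: OPEN (5+3=8). Cumulative: 32
Frame 4: OPEN (3+3=6). Cumulative: 38
Frame 5: OPEN (7+2=9). Cumulative: 47
Frame 6: STRIKE. 10 + next two rolls (9+1) = 20. Cumulative: 67
Frame 7: SPARE (9+1=10). 10 + next roll (0) = 10. Cumulative: 77
Frame 8: SPARE (0+10=10). 10 + next roll (0) = 10. Cumulative: 87
Frame 9: OPEN (0+5=5). Cumulative: 92
Frame 10: SPARE. Sum of all frame-10 rolls (1+9+3) = 13. Cumulative: 105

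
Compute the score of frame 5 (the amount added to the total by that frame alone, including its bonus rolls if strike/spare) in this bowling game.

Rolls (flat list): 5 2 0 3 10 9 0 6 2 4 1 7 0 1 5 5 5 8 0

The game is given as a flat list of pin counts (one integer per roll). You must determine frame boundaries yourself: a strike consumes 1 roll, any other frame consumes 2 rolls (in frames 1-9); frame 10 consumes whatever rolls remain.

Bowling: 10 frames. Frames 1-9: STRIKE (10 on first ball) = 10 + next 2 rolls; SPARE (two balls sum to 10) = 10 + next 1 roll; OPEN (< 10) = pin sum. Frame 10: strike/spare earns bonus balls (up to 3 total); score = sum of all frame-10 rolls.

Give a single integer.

Frame 1: OPEN (5+2=7). Cumulative: 7
Frame 2: OPEN (0+3=3). Cumulative: 10
Frame 3: STRIKE. 10 + next two rolls (9+0) = 19. Cumulative: 29
Frame 4: OPEN (9+0=9). Cumulative: 38
Frame 5: OPEN (6+2=8). Cumulative: 46
Frame 6: OPEN (4+1=5). Cumulative: 51
Frame 7: OPEN (7+0=7). Cumulative: 58

Answer: 8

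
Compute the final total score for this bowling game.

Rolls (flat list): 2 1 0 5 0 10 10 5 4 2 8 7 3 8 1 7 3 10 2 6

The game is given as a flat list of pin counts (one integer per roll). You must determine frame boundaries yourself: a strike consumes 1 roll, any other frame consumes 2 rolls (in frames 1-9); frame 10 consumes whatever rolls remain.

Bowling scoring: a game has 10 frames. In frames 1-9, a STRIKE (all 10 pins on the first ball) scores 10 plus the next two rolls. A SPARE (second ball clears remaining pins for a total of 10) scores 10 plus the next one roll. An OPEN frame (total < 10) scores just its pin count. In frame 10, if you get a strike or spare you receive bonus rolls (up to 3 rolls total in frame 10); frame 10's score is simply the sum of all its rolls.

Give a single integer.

Answer: 138

Derivation:
Frame 1: OPEN (2+1=3). Cumulative: 3
Frame 2: OPEN (0+5=5). Cumulative: 8
Frame 3: SPARE (0+10=10). 10 + next roll (10) = 20. Cumulative: 28
Frame 4: STRIKE. 10 + next two rolls (5+4) = 19. Cumulative: 47
Frame 5: OPEN (5+4=9). Cumulative: 56
Frame 6: SPARE (2+8=10). 10 + next roll (7) = 17. Cumulative: 73
Frame 7: SPARE (7+3=10). 10 + next roll (8) = 18. Cumulative: 91
Frame 8: OPEN (8+1=9). Cumulative: 100
Frame 9: SPARE (7+3=10). 10 + next roll (10) = 20. Cumulative: 120
Frame 10: STRIKE. Sum of all frame-10 rolls (10+2+6) = 18. Cumulative: 138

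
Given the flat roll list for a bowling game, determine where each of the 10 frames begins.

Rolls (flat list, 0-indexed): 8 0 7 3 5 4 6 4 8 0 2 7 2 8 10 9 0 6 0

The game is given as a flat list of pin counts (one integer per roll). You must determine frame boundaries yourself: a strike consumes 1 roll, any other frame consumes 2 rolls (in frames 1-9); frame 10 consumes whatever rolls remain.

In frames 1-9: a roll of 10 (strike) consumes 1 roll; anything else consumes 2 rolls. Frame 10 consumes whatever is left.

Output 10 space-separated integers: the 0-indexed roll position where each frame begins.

Frame 1 starts at roll index 0: rolls=8,0 (sum=8), consumes 2 rolls
Frame 2 starts at roll index 2: rolls=7,3 (sum=10), consumes 2 rolls
Frame 3 starts at roll index 4: rolls=5,4 (sum=9), consumes 2 rolls
Frame 4 starts at roll index 6: rolls=6,4 (sum=10), consumes 2 rolls
Frame 5 starts at roll index 8: rolls=8,0 (sum=8), consumes 2 rolls
Frame 6 starts at roll index 10: rolls=2,7 (sum=9), consumes 2 rolls
Frame 7 starts at roll index 12: rolls=2,8 (sum=10), consumes 2 rolls
Frame 8 starts at roll index 14: roll=10 (strike), consumes 1 roll
Frame 9 starts at roll index 15: rolls=9,0 (sum=9), consumes 2 rolls
Frame 10 starts at roll index 17: 2 remaining rolls

Answer: 0 2 4 6 8 10 12 14 15 17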